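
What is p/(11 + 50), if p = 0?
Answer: 0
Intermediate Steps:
p/(11 + 50) = 0/(11 + 50) = 0/61 = (1/61)*0 = 0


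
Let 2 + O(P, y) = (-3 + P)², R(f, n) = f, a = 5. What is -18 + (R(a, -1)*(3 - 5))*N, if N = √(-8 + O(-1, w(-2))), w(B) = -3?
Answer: -18 - 10*√6 ≈ -42.495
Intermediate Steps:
O(P, y) = -2 + (-3 + P)²
N = √6 (N = √(-8 + (-2 + (-3 - 1)²)) = √(-8 + (-2 + (-4)²)) = √(-8 + (-2 + 16)) = √(-8 + 14) = √6 ≈ 2.4495)
-18 + (R(a, -1)*(3 - 5))*N = -18 + (5*(3 - 5))*√6 = -18 + (5*(-2))*√6 = -18 - 10*√6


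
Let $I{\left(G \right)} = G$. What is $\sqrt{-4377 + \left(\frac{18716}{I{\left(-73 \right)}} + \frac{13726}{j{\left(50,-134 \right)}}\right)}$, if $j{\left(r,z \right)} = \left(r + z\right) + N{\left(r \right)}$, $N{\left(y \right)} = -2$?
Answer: $\frac{i \sqrt{47226851410}}{3139} \approx 69.231 i$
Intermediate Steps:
$j{\left(r,z \right)} = -2 + r + z$ ($j{\left(r,z \right)} = \left(r + z\right) - 2 = -2 + r + z$)
$\sqrt{-4377 + \left(\frac{18716}{I{\left(-73 \right)}} + \frac{13726}{j{\left(50,-134 \right)}}\right)} = \sqrt{-4377 + \left(\frac{18716}{-73} + \frac{13726}{-2 + 50 - 134}\right)} = \sqrt{-4377 + \left(18716 \left(- \frac{1}{73}\right) + \frac{13726}{-86}\right)} = \sqrt{-4377 + \left(- \frac{18716}{73} + 13726 \left(- \frac{1}{86}\right)\right)} = \sqrt{-4377 - \frac{1305787}{3139}} = \sqrt{- \frac{15045190}{3139}} = \frac{i \sqrt{47226851410}}{3139}$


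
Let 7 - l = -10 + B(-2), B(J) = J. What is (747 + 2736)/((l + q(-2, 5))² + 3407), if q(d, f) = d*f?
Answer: 3483/3488 ≈ 0.99857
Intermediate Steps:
l = 19 (l = 7 - (-10 - 2) = 7 - 1*(-12) = 7 + 12 = 19)
(747 + 2736)/((l + q(-2, 5))² + 3407) = (747 + 2736)/((19 - 2*5)² + 3407) = 3483/((19 - 10)² + 3407) = 3483/(9² + 3407) = 3483/(81 + 3407) = 3483/3488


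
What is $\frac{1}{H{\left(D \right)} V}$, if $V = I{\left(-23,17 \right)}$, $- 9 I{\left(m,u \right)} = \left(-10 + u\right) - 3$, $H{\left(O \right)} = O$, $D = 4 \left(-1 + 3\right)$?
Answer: $- \frac{9}{32} \approx -0.28125$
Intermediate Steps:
$D = 8$ ($D = 4 \cdot 2 = 8$)
$I{\left(m,u \right)} = \frac{13}{9} - \frac{u}{9}$ ($I{\left(m,u \right)} = - \frac{\left(-10 + u\right) - 3}{9} = - \frac{-13 + u}{9} = \frac{13}{9} - \frac{u}{9}$)
$V = - \frac{4}{9}$ ($V = \frac{13}{9} - \frac{17}{9} = - \frac{4}{9} \approx -0.44444$)
$\frac{1}{H{\left(D \right)} V} = \frac{1}{8 \left(- \frac{4}{9}\right)} = \frac{1}{- \frac{32}{9}} = - \frac{9}{32}$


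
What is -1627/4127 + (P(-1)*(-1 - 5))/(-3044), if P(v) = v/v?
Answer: -2463913/6281294 ≈ -0.39226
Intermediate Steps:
P(v) = 1
-1627/4127 + (P(-1)*(-1 - 5))/(-3044) = -1627/4127 + (1*(-1 - 5))/(-3044) = -1627*1/4127 + (1*(-6))*(-1/3044) = -1627/4127 - 6*(-1/3044) = -1627/4127 + 3/1522 = -2463913/6281294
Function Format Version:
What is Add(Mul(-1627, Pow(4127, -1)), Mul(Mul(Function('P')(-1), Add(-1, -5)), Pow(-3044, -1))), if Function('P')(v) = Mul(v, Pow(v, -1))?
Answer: Rational(-2463913, 6281294) ≈ -0.39226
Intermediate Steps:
Function('P')(v) = 1
Add(Mul(-1627, Pow(4127, -1)), Mul(Mul(Function('P')(-1), Add(-1, -5)), Pow(-3044, -1))) = Add(Mul(-1627, Pow(4127, -1)), Mul(Mul(1, Add(-1, -5)), Pow(-3044, -1))) = Add(Mul(-1627, Rational(1, 4127)), Mul(Mul(1, -6), Rational(-1, 3044))) = Add(Rational(-1627, 4127), Mul(-6, Rational(-1, 3044))) = Add(Rational(-1627, 4127), Rational(3, 1522)) = Rational(-2463913, 6281294)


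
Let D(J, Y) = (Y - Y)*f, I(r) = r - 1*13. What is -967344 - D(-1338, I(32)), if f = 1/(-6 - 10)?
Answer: -967344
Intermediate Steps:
f = -1/16 (f = 1/(-16) = -1/16 ≈ -0.062500)
I(r) = -13 + r (I(r) = r - 13 = -13 + r)
D(J, Y) = 0 (D(J, Y) = (Y - Y)*(-1/16) = 0*(-1/16) = 0)
-967344 - D(-1338, I(32)) = -967344 - 1*0 = -967344 + 0 = -967344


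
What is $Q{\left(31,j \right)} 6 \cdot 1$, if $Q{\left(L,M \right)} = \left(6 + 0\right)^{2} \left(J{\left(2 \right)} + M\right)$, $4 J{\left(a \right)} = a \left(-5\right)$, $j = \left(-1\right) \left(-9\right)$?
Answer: $1404$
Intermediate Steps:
$j = 9$
$J{\left(a \right)} = - \frac{5 a}{4}$ ($J{\left(a \right)} = \frac{a \left(-5\right)}{4} = \frac{\left(-5\right) a}{4} = - \frac{5 a}{4}$)
$Q{\left(L,M \right)} = -90 + 36 M$ ($Q{\left(L,M \right)} = \left(6 + 0\right)^{2} \left(\left(- \frac{5}{4}\right) 2 + M\right) = 6^{2} \left(- \frac{5}{2} + M\right) = 36 \left(- \frac{5}{2} + M\right) = -90 + 36 M$)
$Q{\left(31,j \right)} 6 \cdot 1 = \left(-90 + 36 \cdot 9\right) 6 \cdot 1 = \left(-90 + 324\right) 6 = 234 \cdot 6 = 1404$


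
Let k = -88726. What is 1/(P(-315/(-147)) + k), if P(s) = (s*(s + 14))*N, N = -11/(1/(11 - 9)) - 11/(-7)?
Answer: -343/30675403 ≈ -1.1182e-5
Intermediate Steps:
N = -143/7 (N = -11/(1/2) - 11*(-1/7) = -11/1/2 + 11/7 = -11*2 + 11/7 = -22 + 11/7 = -143/7 ≈ -20.429)
P(s) = -143*s*(14 + s)/7 (P(s) = (s*(s + 14))*(-143/7) = (s*(14 + s))*(-143/7) = -143*s*(14 + s)/7)
1/(P(-315/(-147)) + k) = 1/(-143*(-315/(-147))*(14 - 315/(-147))/7 - 88726) = 1/(-143*(-315*(-1/147))*(14 - 315*(-1/147))/7 - 88726) = 1/(-143/7*15/7*(14 + 15/7) - 88726) = 1/(-143/7*15/7*113/7 - 88726) = 1/(-242385/343 - 88726) = 1/(-30675403/343) = -343/30675403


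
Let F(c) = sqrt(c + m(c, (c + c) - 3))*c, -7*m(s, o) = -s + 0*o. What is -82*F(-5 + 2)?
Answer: 492*I*sqrt(42)/7 ≈ 455.5*I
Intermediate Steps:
m(s, o) = s/7 (m(s, o) = -(-s + 0*o)/7 = -(-s + 0)/7 = -(-1)*s/7 = s/7)
F(c) = 2*sqrt(14)*c**(3/2)/7 (F(c) = sqrt(c + c/7)*c = sqrt(8*c/7)*c = (2*sqrt(14)*sqrt(c)/7)*c = 2*sqrt(14)*c**(3/2)/7)
-82*F(-5 + 2) = -164*sqrt(14)*(-5 + 2)**(3/2)/7 = -164*sqrt(14)*(-3)**(3/2)/7 = -164*sqrt(14)*(-3*I*sqrt(3))/7 = -(-492)*I*sqrt(42)/7 = 492*I*sqrt(42)/7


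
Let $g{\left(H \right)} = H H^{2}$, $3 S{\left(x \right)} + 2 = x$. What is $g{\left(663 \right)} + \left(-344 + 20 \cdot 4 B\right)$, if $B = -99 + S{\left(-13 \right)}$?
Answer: $291425583$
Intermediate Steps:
$S{\left(x \right)} = - \frac{2}{3} + \frac{x}{3}$
$B = -104$ ($B = -99 + \left(- \frac{2}{3} + \frac{1}{3} \left(-13\right)\right) = -99 - 5 = -104$)
$g{\left(H \right)} = H^{3}$
$g{\left(663 \right)} + \left(-344 + 20 \cdot 4 B\right) = 663^{3} + \left(-344 + 20 \cdot 4 \left(-104\right)\right) = 291434247 + \left(-344 + 80 \left(-104\right)\right) = 291434247 - 8664 = 291425583$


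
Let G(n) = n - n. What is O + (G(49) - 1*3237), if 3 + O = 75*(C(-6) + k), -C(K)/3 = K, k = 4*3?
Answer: -990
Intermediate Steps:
k = 12
G(n) = 0
C(K) = -3*K
O = 2247 (O = -3 + 75*(-3*(-6) + 12) = -3 + 75*(18 + 12) = -3 + 75*30 = -3 + 2250 = 2247)
O + (G(49) - 1*3237) = 2247 + (0 - 1*3237) = 2247 + (0 - 3237) = 2247 - 3237 = -990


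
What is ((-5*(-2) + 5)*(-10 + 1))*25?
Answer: -3375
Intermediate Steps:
((-5*(-2) + 5)*(-10 + 1))*25 = ((10 + 5)*(-9))*25 = (15*(-9))*25 = -135*25 = -3375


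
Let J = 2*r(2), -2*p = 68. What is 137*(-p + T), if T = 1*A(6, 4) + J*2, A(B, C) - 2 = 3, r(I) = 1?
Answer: 5891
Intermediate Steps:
p = -34 (p = -1/2*68 = -34)
A(B, C) = 5 (A(B, C) = 2 + 3 = 5)
J = 2 (J = 2*1 = 2)
T = 9 (T = 1*5 + 2*2 = 5 + 4 = 9)
137*(-p + T) = 137*(-1*(-34) + 9) = 137*(34 + 9) = 137*43 = 5891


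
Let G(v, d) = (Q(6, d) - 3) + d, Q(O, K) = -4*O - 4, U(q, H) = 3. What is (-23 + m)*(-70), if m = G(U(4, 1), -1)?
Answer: 3850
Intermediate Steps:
Q(O, K) = -4 - 4*O
G(v, d) = -31 + d (G(v, d) = ((-4 - 4*6) - 3) + d = ((-4 - 24) - 3) + d = (-28 - 3) + d = -31 + d)
m = -32 (m = -31 - 1 = -32)
(-23 + m)*(-70) = (-23 - 32)*(-70) = -55*(-70) = 3850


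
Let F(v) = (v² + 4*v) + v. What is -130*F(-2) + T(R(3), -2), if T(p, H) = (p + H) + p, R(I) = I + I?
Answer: 790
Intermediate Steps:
R(I) = 2*I
F(v) = v² + 5*v
T(p, H) = H + 2*p (T(p, H) = (H + p) + p = H + 2*p)
-130*F(-2) + T(R(3), -2) = -(-260)*(5 - 2) + (-2 + 2*(2*3)) = -(-260)*3 + (-2 + 2*6) = -130*(-6) + (-2 + 12) = 780 + 10 = 790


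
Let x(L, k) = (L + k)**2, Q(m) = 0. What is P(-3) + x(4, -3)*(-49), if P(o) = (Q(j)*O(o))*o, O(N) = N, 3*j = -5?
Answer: -49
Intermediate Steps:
j = -5/3 (j = (1/3)*(-5) = -5/3 ≈ -1.6667)
P(o) = 0 (P(o) = (0*o)*o = 0*o = 0)
P(-3) + x(4, -3)*(-49) = 0 + (4 - 3)**2*(-49) = 0 + 1**2*(-49) = 0 + 1*(-49) = 0 - 49 = -49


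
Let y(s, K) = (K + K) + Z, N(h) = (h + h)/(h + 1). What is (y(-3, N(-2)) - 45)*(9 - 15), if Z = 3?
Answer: 204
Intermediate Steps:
N(h) = 2*h/(1 + h) (N(h) = (2*h)/(1 + h) = 2*h/(1 + h))
y(s, K) = 3 + 2*K (y(s, K) = (K + K) + 3 = 2*K + 3 = 3 + 2*K)
(y(-3, N(-2)) - 45)*(9 - 15) = ((3 + 2*(2*(-2)/(1 - 2))) - 45)*(9 - 15) = ((3 + 2*(2*(-2)/(-1))) - 45)*(-6) = ((3 + 2*(2*(-2)*(-1))) - 45)*(-6) = ((3 + 2*4) - 45)*(-6) = ((3 + 8) - 45)*(-6) = (11 - 45)*(-6) = -34*(-6) = 204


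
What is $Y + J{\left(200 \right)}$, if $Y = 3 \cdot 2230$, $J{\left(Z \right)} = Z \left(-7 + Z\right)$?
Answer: $45290$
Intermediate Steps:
$Y = 6690$
$Y + J{\left(200 \right)} = 6690 + 200 \left(-7 + 200\right) = 6690 + 200 \cdot 193 = 6690 + 38600 = 45290$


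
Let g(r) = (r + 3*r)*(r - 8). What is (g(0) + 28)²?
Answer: 784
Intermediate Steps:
g(r) = 4*r*(-8 + r) (g(r) = (4*r)*(-8 + r) = 4*r*(-8 + r))
(g(0) + 28)² = (4*0*(-8 + 0) + 28)² = (4*0*(-8) + 28)² = (0 + 28)² = 28² = 784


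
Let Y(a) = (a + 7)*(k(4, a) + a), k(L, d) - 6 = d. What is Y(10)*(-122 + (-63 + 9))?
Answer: -77792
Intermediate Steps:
k(L, d) = 6 + d
Y(a) = (6 + 2*a)*(7 + a) (Y(a) = (a + 7)*((6 + a) + a) = (7 + a)*(6 + 2*a) = (6 + 2*a)*(7 + a))
Y(10)*(-122 + (-63 + 9)) = (42 + 2*10² + 20*10)*(-122 + (-63 + 9)) = (42 + 2*100 + 200)*(-122 - 54) = (42 + 200 + 200)*(-176) = 442*(-176) = -77792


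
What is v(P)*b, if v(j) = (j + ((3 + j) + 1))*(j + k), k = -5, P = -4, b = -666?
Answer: -23976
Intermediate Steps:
v(j) = (-5 + j)*(4 + 2*j) (v(j) = (j + ((3 + j) + 1))*(j - 5) = (j + (4 + j))*(-5 + j) = (4 + 2*j)*(-5 + j) = (-5 + j)*(4 + 2*j))
v(P)*b = (-20 - 6*(-4) + 2*(-4)²)*(-666) = (-20 + 24 + 2*16)*(-666) = (-20 + 24 + 32)*(-666) = 36*(-666) = -23976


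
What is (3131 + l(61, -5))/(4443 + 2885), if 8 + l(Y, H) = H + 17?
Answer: 3135/7328 ≈ 0.42781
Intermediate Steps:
l(Y, H) = 9 + H (l(Y, H) = -8 + (H + 17) = -8 + (17 + H) = 9 + H)
(3131 + l(61, -5))/(4443 + 2885) = (3131 + (9 - 5))/(4443 + 2885) = (3131 + 4)/7328 = 3135*(1/7328) = 3135/7328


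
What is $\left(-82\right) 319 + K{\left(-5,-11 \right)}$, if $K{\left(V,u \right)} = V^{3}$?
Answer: $-26283$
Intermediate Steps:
$\left(-82\right) 319 + K{\left(-5,-11 \right)} = \left(-82\right) 319 + \left(-5\right)^{3} = -26158 - 125 = -26283$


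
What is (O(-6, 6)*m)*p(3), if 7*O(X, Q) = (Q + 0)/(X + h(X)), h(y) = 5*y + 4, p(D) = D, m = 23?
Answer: -207/112 ≈ -1.8482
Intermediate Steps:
h(y) = 4 + 5*y
O(X, Q) = Q/(7*(4 + 6*X)) (O(X, Q) = ((Q + 0)/(X + (4 + 5*X)))/7 = (Q/(4 + 6*X))/7 = Q/(7*(4 + 6*X)))
(O(-6, 6)*m)*p(3) = (((1/14)*6/(2 + 3*(-6)))*23)*3 = (((1/14)*6/(2 - 18))*23)*3 = (((1/14)*6/(-16))*23)*3 = (((1/14)*6*(-1/16))*23)*3 = -3/112*23*3 = -69/112*3 = -207/112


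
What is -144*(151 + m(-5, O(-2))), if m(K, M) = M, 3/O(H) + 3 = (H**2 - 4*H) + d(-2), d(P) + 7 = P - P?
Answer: -21960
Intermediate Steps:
d(P) = -7 (d(P) = -7 + (P - P) = -7 + 0 = -7)
O(H) = 3/(-10 + H**2 - 4*H) (O(H) = 3/(-3 + ((H**2 - 4*H) - 7)) = 3/(-3 + (-7 + H**2 - 4*H)) = 3/(-10 + H**2 - 4*H))
-144*(151 + m(-5, O(-2))) = -144*(151 + 3/(-10 + (-2)**2 - 4*(-2))) = -144*(151 + 3/(-10 + 4 + 8)) = -144*(151 + 3/2) = -144*305/2 = -21960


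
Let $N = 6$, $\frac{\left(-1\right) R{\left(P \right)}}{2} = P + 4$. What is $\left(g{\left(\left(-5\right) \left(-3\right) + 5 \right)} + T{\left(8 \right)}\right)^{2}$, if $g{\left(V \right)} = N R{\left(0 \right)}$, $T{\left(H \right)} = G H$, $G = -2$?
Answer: $4096$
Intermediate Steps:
$R{\left(P \right)} = -8 - 2 P$ ($R{\left(P \right)} = - 2 \left(P + 4\right) = - 2 \left(4 + P\right) = -8 - 2 P$)
$T{\left(H \right)} = - 2 H$
$g{\left(V \right)} = -48$ ($g{\left(V \right)} = 6 \left(-8 - 0\right) = 6 \left(-8 + 0\right) = 6 \left(-8\right) = -48$)
$\left(g{\left(\left(-5\right) \left(-3\right) + 5 \right)} + T{\left(8 \right)}\right)^{2} = \left(-48 - 16\right)^{2} = \left(-64\right)^{2} = 4096$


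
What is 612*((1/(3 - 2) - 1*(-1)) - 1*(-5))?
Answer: 4284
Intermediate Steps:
612*((1/(3 - 2) - 1*(-1)) - 1*(-5)) = 612*((1/1 + 1) + 5) = 612*((1 + 1) + 5) = 612*(2 + 5) = 612*7 = 4284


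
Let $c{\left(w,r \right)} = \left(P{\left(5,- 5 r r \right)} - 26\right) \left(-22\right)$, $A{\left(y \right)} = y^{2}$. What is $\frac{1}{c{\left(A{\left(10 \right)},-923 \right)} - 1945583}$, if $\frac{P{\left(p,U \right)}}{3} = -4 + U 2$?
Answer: $\frac{1}{560328393} \approx 1.7847 \cdot 10^{-9}$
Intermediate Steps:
$P{\left(p,U \right)} = -12 + 6 U$ ($P{\left(p,U \right)} = 3 \left(-4 + U 2\right) = 3 \left(-4 + 2 U\right) = -12 + 6 U$)
$c{\left(w,r \right)} = 836 + 660 r^{2}$ ($c{\left(w,r \right)} = \left(\left(-12 + 6 - 5 r r\right) - 26\right) \left(-22\right) = \left(\left(-12 + 6 \left(- 5 r^{2}\right)\right) - 26\right) \left(-22\right) = \left(\left(-12 - 30 r^{2}\right) - 26\right) \left(-22\right) = \left(-38 - 30 r^{2}\right) \left(-22\right) = 836 + 660 r^{2}$)
$\frac{1}{c{\left(A{\left(10 \right)},-923 \right)} - 1945583} = \frac{1}{\left(836 + 660 \left(-923\right)^{2}\right) - 1945583} = \frac{1}{\left(836 + 660 \cdot 851929\right) - 1945583} = \frac{1}{\left(836 + 562273140\right) - 1945583} = \frac{1}{562273976 - 1945583} = \frac{1}{560328393}$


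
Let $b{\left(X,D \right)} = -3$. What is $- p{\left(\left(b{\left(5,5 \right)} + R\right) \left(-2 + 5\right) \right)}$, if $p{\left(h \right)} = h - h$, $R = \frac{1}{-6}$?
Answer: $0$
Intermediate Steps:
$R = - \frac{1}{6} \approx -0.16667$
$p{\left(h \right)} = 0$
$- p{\left(\left(b{\left(5,5 \right)} + R\right) \left(-2 + 5\right) \right)} = \left(-1\right) 0 = 0$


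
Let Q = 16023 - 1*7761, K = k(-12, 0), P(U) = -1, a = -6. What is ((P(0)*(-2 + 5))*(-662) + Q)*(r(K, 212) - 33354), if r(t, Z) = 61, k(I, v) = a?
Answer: -341186664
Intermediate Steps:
k(I, v) = -6
K = -6
Q = 8262 (Q = 16023 - 7761 = 8262)
((P(0)*(-2 + 5))*(-662) + Q)*(r(K, 212) - 33354) = (-(-2 + 5)*(-662) + 8262)*(61 - 33354) = (-1*3*(-662) + 8262)*(-33293) = (-3*(-662) + 8262)*(-33293) = (1986 + 8262)*(-33293) = 10248*(-33293) = -341186664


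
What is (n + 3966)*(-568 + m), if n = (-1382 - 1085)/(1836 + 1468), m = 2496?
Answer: 3157388477/413 ≈ 7.6450e+6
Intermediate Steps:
n = -2467/3304 ≈ -0.74667
(n + 3966)*(-568 + m) = (-2467/3304 + 3966)*(-568 + 2496) = (13101197/3304)*1928 = 3157388477/413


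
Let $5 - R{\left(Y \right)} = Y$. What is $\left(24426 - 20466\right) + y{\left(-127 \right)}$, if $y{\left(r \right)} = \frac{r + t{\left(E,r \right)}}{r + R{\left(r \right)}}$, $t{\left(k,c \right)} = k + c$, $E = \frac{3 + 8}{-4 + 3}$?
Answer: $3907$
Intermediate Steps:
$R{\left(Y \right)} = 5 - Y$
$E = -11$ ($E = \frac{11}{-1} = 11 \left(-1\right) = -11$)
$t{\left(k,c \right)} = c + k$
$y{\left(r \right)} = - \frac{11}{5} + \frac{2 r}{5}$ ($y{\left(r \right)} = \frac{r + \left(r - 11\right)}{r - \left(-5 + r\right)} = \frac{r + \left(-11 + r\right)}{5} = \left(-11 + 2 r\right) \frac{1}{5} = - \frac{11}{5} + \frac{2 r}{5}$)
$\left(24426 - 20466\right) + y{\left(-127 \right)} = \left(24426 - 20466\right) + \left(- \frac{11}{5} + \frac{2}{5} \left(-127\right)\right) = \left(24426 - 20466\right) - 53 = 3960 - 53 = 3907$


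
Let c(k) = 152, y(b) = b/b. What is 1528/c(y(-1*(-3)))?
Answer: 191/19 ≈ 10.053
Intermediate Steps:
y(b) = 1
1528/c(y(-1*(-3))) = 1528/152 = 1528*(1/152) = 191/19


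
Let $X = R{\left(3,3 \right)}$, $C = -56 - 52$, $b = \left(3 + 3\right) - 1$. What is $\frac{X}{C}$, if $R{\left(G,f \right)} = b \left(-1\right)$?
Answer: $\frac{5}{108} \approx 0.046296$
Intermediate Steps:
$b = 5$ ($b = 6 - 1 = 5$)
$C = -108$
$R{\left(G,f \right)} = -5$ ($R{\left(G,f \right)} = 5 \left(-1\right) = -5$)
$X = -5$
$\frac{X}{C} = \frac{1}{-108} \left(-5\right) = \left(- \frac{1}{108}\right) \left(-5\right) = \frac{5}{108}$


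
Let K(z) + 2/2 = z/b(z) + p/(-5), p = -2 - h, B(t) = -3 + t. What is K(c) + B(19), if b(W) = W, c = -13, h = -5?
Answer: 77/5 ≈ 15.400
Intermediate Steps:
p = 3 (p = -2 - 1*(-5) = -2 + 5 = 3)
K(z) = -3/5 (K(z) = -1 + (z/z + 3/(-5)) = -1 + (1 + 3*(-1/5)) = -1 + (1 - 3/5) = -1 + 2/5 = -3/5)
K(c) + B(19) = -3/5 + (-3 + 19) = -3/5 + 16 = 77/5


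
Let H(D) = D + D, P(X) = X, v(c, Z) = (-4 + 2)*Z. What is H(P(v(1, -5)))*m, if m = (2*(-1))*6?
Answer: -240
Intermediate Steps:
v(c, Z) = -2*Z
H(D) = 2*D
m = -12 (m = -2*6 = -12)
H(P(v(1, -5)))*m = (2*(-2*(-5)))*(-12) = (2*10)*(-12) = 20*(-12) = -240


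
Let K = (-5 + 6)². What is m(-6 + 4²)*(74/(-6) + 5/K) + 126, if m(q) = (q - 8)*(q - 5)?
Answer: 158/3 ≈ 52.667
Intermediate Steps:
K = 1 (K = 1² = 1)
m(q) = (-8 + q)*(-5 + q)
m(-6 + 4²)*(74/(-6) + 5/K) + 126 = (40 + (-6 + 4²)² - 13*(-6 + 4²))*(74/(-6) + 5/1) + 126 = (40 + (-6 + 16)² - 13*(-6 + 16))*(74*(-⅙) + 5*1) + 126 = (40 + 10² - 13*10)*(-37/3 + 5) + 126 = (40 + 100 - 130)*(-22/3) + 126 = 10*(-22/3) + 126 = -220/3 + 126 = 158/3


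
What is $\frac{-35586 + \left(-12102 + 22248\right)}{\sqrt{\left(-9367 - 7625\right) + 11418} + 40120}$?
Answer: $- \frac{510326400}{804809987} + \frac{12720 i \sqrt{5574}}{804809987} \approx -0.6341 + 0.00118 i$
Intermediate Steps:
$\frac{-35586 + \left(-12102 + 22248\right)}{\sqrt{\left(-9367 - 7625\right) + 11418} + 40120} = \frac{-35586 + 10146}{\sqrt{\left(-9367 - 7625\right) + 11418} + 40120} = - \frac{25440}{\sqrt{-16992 + 11418} + 40120} = - \frac{25440}{\sqrt{-5574} + 40120} = - \frac{25440}{i \sqrt{5574} + 40120} = - \frac{25440}{40120 + i \sqrt{5574}}$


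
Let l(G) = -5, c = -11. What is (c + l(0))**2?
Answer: 256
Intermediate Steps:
(c + l(0))**2 = (-11 - 5)**2 = (-16)**2 = 256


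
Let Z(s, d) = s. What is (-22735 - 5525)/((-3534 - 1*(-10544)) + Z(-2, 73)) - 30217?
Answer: -17649083/584 ≈ -30221.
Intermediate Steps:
(-22735 - 5525)/((-3534 - 1*(-10544)) + Z(-2, 73)) - 30217 = (-22735 - 5525)/((-3534 - 1*(-10544)) - 2) - 30217 = -28260/((-3534 + 10544) - 2) - 30217 = -28260/(7010 - 2) - 30217 = -28260/7008 - 30217 = -28260*1/7008 - 30217 = -2355/584 - 30217 = -17649083/584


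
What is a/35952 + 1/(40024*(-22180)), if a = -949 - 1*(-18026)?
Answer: 947487799543/1994734523040 ≈ 0.47499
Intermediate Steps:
a = 17077 (a = -949 + 18026 = 17077)
a/35952 + 1/(40024*(-22180)) = 17077/35952 + 1/(40024*(-22180)) = 17077*(1/35952) + (1/40024)*(-1/22180) = 17077/35952 - 1/887732320 = 947487799543/1994734523040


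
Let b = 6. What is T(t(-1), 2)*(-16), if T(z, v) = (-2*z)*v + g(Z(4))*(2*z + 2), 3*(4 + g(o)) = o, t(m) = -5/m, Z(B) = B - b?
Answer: 1216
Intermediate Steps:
Z(B) = -6 + B (Z(B) = B - 1*6 = B - 6 = -6 + B)
g(o) = -4 + o/3
T(z, v) = -28/3 - 28*z/3 - 2*v*z (T(z, v) = (-2*z)*v + (-4 + (-6 + 4)/3)*(2*z + 2) = -2*v*z + (-4 + (⅓)*(-2))*(2 + 2*z) = -2*v*z + (-4 - ⅔)*(2 + 2*z) = -2*v*z - 14*(2 + 2*z)/3 = -2*v*z + (-28/3 - 28*z/3) = -28/3 - 28*z/3 - 2*v*z)
T(t(-1), 2)*(-16) = (-28/3 - (-140)/(3*(-1)) - 2*2*(-5/(-1)))*(-16) = (-28/3 - (-140)*(-1)/3 - 2*2*(-5*(-1)))*(-16) = (-28/3 - 28/3*5 - 2*2*5)*(-16) = (-28/3 - 140/3 - 20)*(-16) = -76*(-16) = 1216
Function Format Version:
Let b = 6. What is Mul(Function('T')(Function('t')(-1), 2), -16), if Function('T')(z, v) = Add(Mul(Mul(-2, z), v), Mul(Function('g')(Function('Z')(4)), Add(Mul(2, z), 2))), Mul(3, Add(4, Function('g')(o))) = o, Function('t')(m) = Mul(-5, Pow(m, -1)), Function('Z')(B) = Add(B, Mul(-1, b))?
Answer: 1216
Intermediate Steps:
Function('Z')(B) = Add(-6, B) (Function('Z')(B) = Add(B, Mul(-1, 6)) = Add(B, -6) = Add(-6, B))
Function('g')(o) = Add(-4, Mul(Rational(1, 3), o))
Function('T')(z, v) = Add(Rational(-28, 3), Mul(Rational(-28, 3), z), Mul(-2, v, z)) (Function('T')(z, v) = Add(Mul(Mul(-2, z), v), Mul(Add(-4, Mul(Rational(1, 3), Add(-6, 4))), Add(Mul(2, z), 2))) = Add(Mul(-2, v, z), Mul(Add(-4, Mul(Rational(1, 3), -2)), Add(2, Mul(2, z)))) = Add(Mul(-2, v, z), Mul(Add(-4, Rational(-2, 3)), Add(2, Mul(2, z)))) = Add(Mul(-2, v, z), Mul(Rational(-14, 3), Add(2, Mul(2, z)))) = Add(Mul(-2, v, z), Add(Rational(-28, 3), Mul(Rational(-28, 3), z))) = Add(Rational(-28, 3), Mul(Rational(-28, 3), z), Mul(-2, v, z)))
Mul(Function('T')(Function('t')(-1), 2), -16) = Mul(Add(Rational(-28, 3), Mul(Rational(-28, 3), Mul(-5, Pow(-1, -1))), Mul(-2, 2, Mul(-5, Pow(-1, -1)))), -16) = Mul(Add(Rational(-28, 3), Mul(Rational(-28, 3), Mul(-5, -1)), Mul(-2, 2, Mul(-5, -1))), -16) = Mul(Add(Rational(-28, 3), Mul(Rational(-28, 3), 5), Mul(-2, 2, 5)), -16) = Mul(Add(Rational(-28, 3), Rational(-140, 3), -20), -16) = Mul(-76, -16) = 1216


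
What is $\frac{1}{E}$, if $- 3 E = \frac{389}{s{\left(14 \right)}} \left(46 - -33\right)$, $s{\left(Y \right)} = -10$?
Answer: $\frac{30}{30731} \approx 0.00097621$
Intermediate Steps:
$E = \frac{30731}{30}$ ($E = - \frac{\frac{389}{-10} \left(46 - -33\right)}{3} = - \frac{389 \left(- \frac{1}{10}\right) \left(46 + 33\right)}{3} = - \frac{\left(- \frac{389}{10}\right) 79}{3} = \left(- \frac{1}{3}\right) \left(- \frac{30731}{10}\right) = \frac{30731}{30} \approx 1024.4$)
$\frac{1}{E} = \frac{1}{\frac{30731}{30}} = \frac{30}{30731}$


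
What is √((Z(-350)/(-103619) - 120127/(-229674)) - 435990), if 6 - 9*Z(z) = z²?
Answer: I*√246932548211762336946913258/23798590206 ≈ 660.29*I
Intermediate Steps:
Z(z) = ⅔ - z²/9
√((Z(-350)/(-103619) - 120127/(-229674)) - 435990) = √(((⅔ - ⅑*(-350)²)/(-103619) - 120127/(-229674)) - 435990) = √(((⅔ - ⅑*122500)*(-1/103619) - 120127*(-1/229674)) - 435990) = √(((⅔ - 122500/9)*(-1/103619) + 120127/229674) - 435990) = √((-122494/9*(-1/103619) + 120127/229674) - 435990) = √((122494/932571 + 120127/229674) - 435990) = √(46720214491/71395770618 - 435990) = √(-31127795311527329/71395770618) = I*√246932548211762336946913258/23798590206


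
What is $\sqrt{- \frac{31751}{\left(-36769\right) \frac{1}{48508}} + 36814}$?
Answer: $\frac{3 \sqrt{11822424300834}}{36769} \approx 280.54$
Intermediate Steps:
$\sqrt{- \frac{31751}{\left(-36769\right) \frac{1}{48508}} + 36814} = \sqrt{- \frac{31751}{- \frac{36769}{48508}} + 36814} = \sqrt{\left(-31751\right) \left(- \frac{48508}{36769}\right) + 36814} = \sqrt{\frac{1540177508}{36769} + 36814} = \sqrt{\frac{2893791474}{36769}} = \frac{3 \sqrt{11822424300834}}{36769}$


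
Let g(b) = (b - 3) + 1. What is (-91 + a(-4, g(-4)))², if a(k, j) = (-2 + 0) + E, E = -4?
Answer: 9409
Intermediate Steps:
g(b) = -2 + b (g(b) = (-3 + b) + 1 = -2 + b)
a(k, j) = -6 (a(k, j) = (-2 + 0) - 4 = -2 - 4 = -6)
(-91 + a(-4, g(-4)))² = (-91 - 6)² = (-97)² = 9409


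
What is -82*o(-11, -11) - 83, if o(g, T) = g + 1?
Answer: 737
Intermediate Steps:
o(g, T) = 1 + g
-82*o(-11, -11) - 83 = -82*(1 - 11) - 83 = -82*(-10) - 83 = 820 - 83 = 737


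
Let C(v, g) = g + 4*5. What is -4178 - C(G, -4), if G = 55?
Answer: -4194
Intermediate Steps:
C(v, g) = 20 + g (C(v, g) = g + 20 = 20 + g)
-4178 - C(G, -4) = -4178 - (20 - 4) = -4178 - 1*16 = -4178 - 16 = -4194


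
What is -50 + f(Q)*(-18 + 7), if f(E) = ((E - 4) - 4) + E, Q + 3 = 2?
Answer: 60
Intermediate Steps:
Q = -1 (Q = -3 + 2 = -1)
f(E) = -8 + 2*E (f(E) = ((-4 + E) - 4) + E = (-8 + E) + E = -8 + 2*E)
-50 + f(Q)*(-18 + 7) = -50 + (-8 + 2*(-1))*(-18 + 7) = -50 + (-8 - 2)*(-11) = -50 - 10*(-11) = -50 + 110 = 60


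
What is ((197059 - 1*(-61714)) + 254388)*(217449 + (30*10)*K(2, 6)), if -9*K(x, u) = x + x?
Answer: 334553774467/3 ≈ 1.1152e+11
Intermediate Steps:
K(x, u) = -2*x/9 (K(x, u) = -(x + x)/9 = -2*x/9)
((197059 - 1*(-61714)) + 254388)*(217449 + (30*10)*K(2, 6)) = ((197059 - 1*(-61714)) + 254388)*(217449 + (30*10)*(-2/9*2)) = ((197059 + 61714) + 254388)*(217449 + 300*(-4/9)) = (258773 + 254388)*(217449 - 400/3) = 513161*(651947/3) = 334553774467/3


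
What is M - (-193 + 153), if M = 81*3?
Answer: 283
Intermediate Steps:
M = 243
M - (-193 + 153) = 243 - (-193 + 153) = 243 - 1*(-40) = 243 + 40 = 283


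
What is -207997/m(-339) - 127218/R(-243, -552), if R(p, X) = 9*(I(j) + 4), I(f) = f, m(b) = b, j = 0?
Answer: -1979945/678 ≈ -2920.3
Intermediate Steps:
R(p, X) = 36 (R(p, X) = 9*(0 + 4) = 9*4 = 36)
-207997/m(-339) - 127218/R(-243, -552) = -207997/(-339) - 127218/36 = -207997*(-1/339) - 127218*1/36 = 207997/339 - 21203/6 = -1979945/678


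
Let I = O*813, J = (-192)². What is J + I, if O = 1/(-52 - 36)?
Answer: 3243219/88 ≈ 36855.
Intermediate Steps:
O = -1/88 (O = 1/(-88) = -1/88 ≈ -0.011364)
J = 36864
I = -813/88 (I = -1/88*813 = -813/88 ≈ -9.2386)
J + I = 36864 - 813/88 = 3243219/88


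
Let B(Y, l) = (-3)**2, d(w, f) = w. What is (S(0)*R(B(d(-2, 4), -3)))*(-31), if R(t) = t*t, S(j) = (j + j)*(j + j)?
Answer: 0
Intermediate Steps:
B(Y, l) = 9
S(j) = 4*j**2 (S(j) = (2*j)*(2*j) = 4*j**2)
R(t) = t**2
(S(0)*R(B(d(-2, 4), -3)))*(-31) = ((4*0**2)*9**2)*(-31) = ((4*0)*81)*(-31) = (0*81)*(-31) = 0*(-31) = 0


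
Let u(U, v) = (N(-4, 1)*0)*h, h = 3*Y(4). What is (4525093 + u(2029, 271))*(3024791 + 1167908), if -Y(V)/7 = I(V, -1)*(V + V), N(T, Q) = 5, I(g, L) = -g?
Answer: 18972352896007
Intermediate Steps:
Y(V) = 14*V² (Y(V) = -7*(-V)*(V + V) = -7*(-V)*2*V = -(-14)*V² = 14*V²)
h = 672 (h = 3*(14*4²) = 3*(14*16) = 3*224 = 672)
u(U, v) = 0 (u(U, v) = (5*0)*672 = 0*672 = 0)
(4525093 + u(2029, 271))*(3024791 + 1167908) = (4525093 + 0)*(3024791 + 1167908) = 4525093*4192699 = 18972352896007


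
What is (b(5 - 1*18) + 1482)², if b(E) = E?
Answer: 2157961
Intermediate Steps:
(b(5 - 1*18) + 1482)² = ((5 - 1*18) + 1482)² = ((5 - 18) + 1482)² = (-13 + 1482)² = 1469² = 2157961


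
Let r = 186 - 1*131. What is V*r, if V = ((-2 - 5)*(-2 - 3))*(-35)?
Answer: -67375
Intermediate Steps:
r = 55 (r = 186 - 131 = 55)
V = -1225 (V = -7*(-5)*(-35) = 35*(-35) = -1225)
V*r = -1225*55 = -67375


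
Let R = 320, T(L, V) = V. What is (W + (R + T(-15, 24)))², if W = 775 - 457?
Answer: 438244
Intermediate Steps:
W = 318
(W + (R + T(-15, 24)))² = (318 + (320 + 24))² = (318 + 344)² = 662² = 438244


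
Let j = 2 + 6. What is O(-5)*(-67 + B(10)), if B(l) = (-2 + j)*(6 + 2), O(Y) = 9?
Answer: -171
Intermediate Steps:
j = 8
B(l) = 48 (B(l) = (-2 + 8)*(6 + 2) = 6*8 = 48)
O(-5)*(-67 + B(10)) = 9*(-67 + 48) = 9*(-19) = -171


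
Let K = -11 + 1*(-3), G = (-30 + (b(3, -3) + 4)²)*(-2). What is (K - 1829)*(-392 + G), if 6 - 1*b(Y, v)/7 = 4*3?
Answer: 5934460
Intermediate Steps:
b(Y, v) = -42 (b(Y, v) = 42 - 28*3 = 42 - 7*12 = 42 - 84 = -42)
G = -2828 (G = (-30 + (-42 + 4)²)*(-2) = (-30 + (-38)²)*(-2) = (-30 + 1444)*(-2) = 1414*(-2) = -2828)
K = -14 (K = -11 - 3 = -14)
(K - 1829)*(-392 + G) = (-14 - 1829)*(-392 - 2828) = -1843*(-3220) = 5934460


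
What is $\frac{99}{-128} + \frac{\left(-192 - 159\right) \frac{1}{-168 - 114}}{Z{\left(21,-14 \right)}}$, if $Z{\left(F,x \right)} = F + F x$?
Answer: $- \frac{32763}{42112} \approx -0.778$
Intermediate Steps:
$\frac{99}{-128} + \frac{\left(-192 - 159\right) \frac{1}{-168 - 114}}{Z{\left(21,-14 \right)}} = \frac{99}{-128} + \frac{\left(-192 - 159\right) \frac{1}{-168 - 114}}{21 \left(1 - 14\right)} = 99 \left(- \frac{1}{128}\right) + \frac{\left(-351\right) \frac{1}{-282}}{21 \left(-13\right)} = - \frac{99}{128} + \frac{\left(-351\right) \left(- \frac{1}{282}\right)}{-273} = - \frac{99}{128} + \frac{117}{94} \left(- \frac{1}{273}\right) = - \frac{99}{128} - \frac{3}{658} = - \frac{32763}{42112}$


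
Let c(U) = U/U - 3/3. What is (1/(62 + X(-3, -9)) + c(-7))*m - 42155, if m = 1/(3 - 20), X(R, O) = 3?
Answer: -46581276/1105 ≈ -42155.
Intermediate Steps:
m = -1/17 (m = 1/(-17) = -1/17 ≈ -0.058824)
c(U) = 0 (c(U) = 1 - 3*⅓ = 1 - 1 = 0)
(1/(62 + X(-3, -9)) + c(-7))*m - 42155 = (1/(62 + 3) + 0)*(-1/17) - 42155 = (1/65 + 0)*(-1/17) - 42155 = (1/65)*(-1/17) - 42155 = -1/1105 - 42155 = -46581276/1105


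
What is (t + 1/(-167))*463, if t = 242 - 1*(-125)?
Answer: 28376344/167 ≈ 1.6992e+5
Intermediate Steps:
t = 367 (t = 242 + 125 = 367)
(t + 1/(-167))*463 = (367 + 1/(-167))*463 = (367 - 1/167)*463 = (61288/167)*463 = 28376344/167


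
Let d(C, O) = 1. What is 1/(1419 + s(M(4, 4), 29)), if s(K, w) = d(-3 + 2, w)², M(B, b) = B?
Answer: 1/1420 ≈ 0.00070423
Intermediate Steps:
s(K, w) = 1 (s(K, w) = 1² = 1)
1/(1419 + s(M(4, 4), 29)) = 1/(1419 + 1) = 1/1420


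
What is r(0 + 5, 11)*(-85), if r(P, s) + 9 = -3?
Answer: 1020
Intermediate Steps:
r(P, s) = -12 (r(P, s) = -9 - 3 = -12)
r(0 + 5, 11)*(-85) = -12*(-85) = 1020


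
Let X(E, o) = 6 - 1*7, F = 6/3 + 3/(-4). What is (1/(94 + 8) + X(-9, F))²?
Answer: 10201/10404 ≈ 0.98049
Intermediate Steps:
F = 5/4 (F = 6*(⅓) + 3*(-¼) = 2 - ¾ = 5/4 ≈ 1.2500)
X(E, o) = -1 (X(E, o) = 6 - 7 = -1)
(1/(94 + 8) + X(-9, F))² = (1/(94 + 8) - 1)² = (1/102 - 1)² = (-101/102)² = 10201/10404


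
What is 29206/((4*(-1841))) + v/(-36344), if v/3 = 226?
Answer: -19043851/4779236 ≈ -3.9847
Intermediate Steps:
v = 678 (v = 3*226 = 678)
29206/((4*(-1841))) + v/(-36344) = 29206/((4*(-1841))) + 678/(-36344) = 29206/(-7364) + 678*(-1/36344) = 29206*(-1/7364) - 339/18172 = -14603/3682 - 339/18172 = -19043851/4779236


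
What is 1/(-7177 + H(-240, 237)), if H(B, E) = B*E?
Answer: -1/64057 ≈ -1.5611e-5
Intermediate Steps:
1/(-7177 + H(-240, 237)) = 1/(-7177 - 240*237) = 1/(-7177 - 56880) = 1/(-64057) = -1/64057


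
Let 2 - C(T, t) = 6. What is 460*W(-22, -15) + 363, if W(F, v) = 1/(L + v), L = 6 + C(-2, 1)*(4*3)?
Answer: 20231/57 ≈ 354.93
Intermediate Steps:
C(T, t) = -4 (C(T, t) = 2 - 1*6 = 2 - 6 = -4)
L = -42 (L = 6 - 16*3 = 6 - 4*12 = 6 - 48 = -42)
W(F, v) = 1/(-42 + v)
460*W(-22, -15) + 363 = 460/(-42 - 15) + 363 = 460/(-57) + 363 = 460*(-1/57) + 363 = -460/57 + 363 = 20231/57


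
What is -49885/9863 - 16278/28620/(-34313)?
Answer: -8164801345531/1614306897630 ≈ -5.0578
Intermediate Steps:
-49885/9863 - 16278/28620/(-34313) = -49885*1/9863 - 16278*1/28620*(-1/34313) = -49885/9863 - 2713/4770*(-1/34313) = -49885/9863 + 2713/163673010 = -8164801345531/1614306897630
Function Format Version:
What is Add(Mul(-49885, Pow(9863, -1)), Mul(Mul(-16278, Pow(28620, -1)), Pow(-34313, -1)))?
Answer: Rational(-8164801345531, 1614306897630) ≈ -5.0578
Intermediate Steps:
Add(Mul(-49885, Pow(9863, -1)), Mul(Mul(-16278, Pow(28620, -1)), Pow(-34313, -1))) = Add(Mul(-49885, Rational(1, 9863)), Mul(Mul(-16278, Rational(1, 28620)), Rational(-1, 34313))) = Add(Rational(-49885, 9863), Mul(Rational(-2713, 4770), Rational(-1, 34313))) = Add(Rational(-49885, 9863), Rational(2713, 163673010)) = Rational(-8164801345531, 1614306897630)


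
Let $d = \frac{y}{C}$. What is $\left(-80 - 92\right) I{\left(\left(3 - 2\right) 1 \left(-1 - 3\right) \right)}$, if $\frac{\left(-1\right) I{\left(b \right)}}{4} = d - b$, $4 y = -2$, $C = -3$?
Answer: $\frac{8600}{3} \approx 2866.7$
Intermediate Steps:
$y = - \frac{1}{2}$ ($y = \frac{1}{4} \left(-2\right) = - \frac{1}{2} \approx -0.5$)
$d = \frac{1}{6}$ ($d = - \frac{1}{2 \left(-3\right)} = \left(- \frac{1}{2}\right) \left(- \frac{1}{3}\right) = \frac{1}{6} \approx 0.16667$)
$I{\left(b \right)} = - \frac{2}{3} + 4 b$ ($I{\left(b \right)} = - 4 \left(\frac{1}{6} - b\right) = - \frac{2}{3} + 4 b$)
$\left(-80 - 92\right) I{\left(\left(3 - 2\right) 1 \left(-1 - 3\right) \right)} = \left(-80 - 92\right) \left(- \frac{2}{3} + 4 \left(3 - 2\right) 1 \left(-1 - 3\right)\right) = - 172 \left(- \frac{2}{3} + 4 \cdot 1 \cdot 1 \left(-4\right)\right) = - 172 \left(- \frac{2}{3} + 4 \cdot 1 \left(-4\right)\right) = - 172 \left(- \frac{2}{3} + 4 \left(-4\right)\right) = - 172 \left(- \frac{2}{3} - 16\right) = \left(-172\right) \left(- \frac{50}{3}\right) = \frac{8600}{3}$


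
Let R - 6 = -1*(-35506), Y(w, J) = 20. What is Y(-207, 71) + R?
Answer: 35532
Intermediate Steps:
R = 35512 (R = 6 - 1*(-35506) = 6 + 35506 = 35512)
Y(-207, 71) + R = 20 + 35512 = 35532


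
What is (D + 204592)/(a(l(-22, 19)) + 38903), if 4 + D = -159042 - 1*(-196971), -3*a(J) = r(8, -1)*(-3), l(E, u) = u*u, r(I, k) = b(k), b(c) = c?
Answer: 242517/38902 ≈ 6.2340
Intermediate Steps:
r(I, k) = k
l(E, u) = u²
a(J) = -1 (a(J) = -(-1)*(-3)/3 = -⅓*3 = -1)
D = 37925 (D = -4 + (-159042 - 1*(-196971)) = -4 + (-159042 + 196971) = -4 + 37929 = 37925)
(D + 204592)/(a(l(-22, 19)) + 38903) = (37925 + 204592)/(-1 + 38903) = 242517/38902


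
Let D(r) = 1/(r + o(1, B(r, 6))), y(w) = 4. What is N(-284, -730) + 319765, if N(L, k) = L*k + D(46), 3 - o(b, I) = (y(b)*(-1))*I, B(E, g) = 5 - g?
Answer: 23718826/45 ≈ 5.2709e+5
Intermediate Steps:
o(b, I) = 3 + 4*I (o(b, I) = 3 - 4*(-1)*I = 3 - (-4)*I = 3 + 4*I)
D(r) = 1/(-1 + r) (D(r) = 1/(r + (3 + 4*(5 - 1*6))) = 1/(r + (3 + 4*(5 - 6))) = 1/(r + (3 + 4*(-1))) = 1/(r + (3 - 4)) = 1/(r - 1) = 1/(-1 + r))
N(L, k) = 1/45 + L*k (N(L, k) = L*k + 1/(-1 + 46) = L*k + 1/45 = 1/45 + L*k)
N(-284, -730) + 319765 = (1/45 - 284*(-730)) + 319765 = (1/45 + 207320) + 319765 = 9329401/45 + 319765 = 23718826/45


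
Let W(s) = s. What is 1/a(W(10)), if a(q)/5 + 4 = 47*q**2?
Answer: 1/23480 ≈ 4.2589e-5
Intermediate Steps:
a(q) = -20 + 235*q**2 (a(q) = -20 + 5*(47*q**2) = -20 + 235*q**2)
1/a(W(10)) = 1/(-20 + 235*10**2) = 1/(-20 + 235*100) = 1/(-20 + 23500) = 1/23480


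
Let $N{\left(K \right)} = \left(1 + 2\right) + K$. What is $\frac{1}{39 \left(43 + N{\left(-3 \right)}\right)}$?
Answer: $\frac{1}{1677} \approx 0.0005963$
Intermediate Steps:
$N{\left(K \right)} = 3 + K$
$\frac{1}{39 \left(43 + N{\left(-3 \right)}\right)} = \frac{1}{39 \left(43 + \left(3 - 3\right)\right)} = \frac{1}{39 \left(43 + 0\right)} = \frac{1}{39 \cdot 43} = \frac{1}{1677}$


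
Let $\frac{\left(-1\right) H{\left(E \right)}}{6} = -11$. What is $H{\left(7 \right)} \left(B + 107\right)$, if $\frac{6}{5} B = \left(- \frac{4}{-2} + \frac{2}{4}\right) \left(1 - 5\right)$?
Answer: $6512$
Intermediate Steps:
$H{\left(E \right)} = 66$ ($H{\left(E \right)} = \left(-6\right) \left(-11\right) = 66$)
$B = - \frac{25}{3}$ ($B = \frac{5 \left(- \frac{4}{-2} + \frac{2}{4}\right) \left(1 - 5\right)}{6} = \frac{5 \left(\left(-4\right) \left(- \frac{1}{2}\right) + 2 \cdot \frac{1}{4}\right) \left(-4\right)}{6} = \frac{5 \left(2 + \frac{1}{2}\right) \left(-4\right)}{6} = \frac{5 \cdot \frac{5}{2} \left(-4\right)}{6} = \frac{5}{6} \left(-10\right) = - \frac{25}{3} \approx -8.3333$)
$H{\left(7 \right)} \left(B + 107\right) = 66 \left(- \frac{25}{3} + 107\right) = 66 \cdot \frac{296}{3} = 6512$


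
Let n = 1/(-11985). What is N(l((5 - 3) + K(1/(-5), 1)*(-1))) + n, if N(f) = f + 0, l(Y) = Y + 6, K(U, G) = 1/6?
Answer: 187763/23970 ≈ 7.8333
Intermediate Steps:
K(U, G) = ⅙
n = -1/11985 ≈ -8.3438e-5
l(Y) = 6 + Y
N(f) = f
N(l((5 - 3) + K(1/(-5), 1)*(-1))) + n = (6 + ((5 - 3) + (⅙)*(-1))) - 1/11985 = (6 + (2 - ⅙)) - 1/11985 = (6 + 11/6) - 1/11985 = 47/6 - 1/11985 = 187763/23970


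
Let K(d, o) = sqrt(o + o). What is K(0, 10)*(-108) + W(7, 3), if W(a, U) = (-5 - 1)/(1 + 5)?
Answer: -1 - 216*sqrt(5) ≈ -483.99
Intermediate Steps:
K(d, o) = sqrt(2)*sqrt(o) (K(d, o) = sqrt(2*o) = sqrt(2)*sqrt(o))
W(a, U) = -1 (W(a, U) = -6/6 = -6*1/6 = -1)
K(0, 10)*(-108) + W(7, 3) = (sqrt(2)*sqrt(10))*(-108) - 1 = (2*sqrt(5))*(-108) - 1 = -216*sqrt(5) - 1 = -1 - 216*sqrt(5)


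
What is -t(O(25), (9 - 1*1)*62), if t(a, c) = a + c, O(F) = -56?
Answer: -440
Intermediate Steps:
-t(O(25), (9 - 1*1)*62) = -(-56 + (9 - 1*1)*62) = -(-56 + (9 - 1)*62) = -(-56 + 8*62) = -(-56 + 496) = -1*440 = -440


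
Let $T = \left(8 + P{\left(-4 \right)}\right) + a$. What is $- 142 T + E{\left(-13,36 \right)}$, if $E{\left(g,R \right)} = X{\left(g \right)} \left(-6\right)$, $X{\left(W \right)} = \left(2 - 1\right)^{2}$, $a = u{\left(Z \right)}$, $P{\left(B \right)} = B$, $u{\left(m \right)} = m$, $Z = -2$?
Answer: $-290$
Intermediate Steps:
$a = -2$
$X{\left(W \right)} = 1$ ($X{\left(W \right)} = 1^{2} = 1$)
$E{\left(g,R \right)} = -6$ ($E{\left(g,R \right)} = 1 \left(-6\right) = -6$)
$T = 2$ ($T = \left(8 - 4\right) - 2 = 4 - 2 = 2$)
$- 142 T + E{\left(-13,36 \right)} = \left(-142\right) 2 - 6 = -284 - 6 = -290$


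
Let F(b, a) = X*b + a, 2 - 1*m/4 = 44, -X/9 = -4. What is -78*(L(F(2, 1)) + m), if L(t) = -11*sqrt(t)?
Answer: 13104 + 858*sqrt(73) ≈ 20435.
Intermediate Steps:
X = 36 (X = -9*(-4) = 36)
m = -168 (m = 8 - 4*44 = 8 - 176 = -168)
F(b, a) = a + 36*b (F(b, a) = 36*b + a = a + 36*b)
-78*(L(F(2, 1)) + m) = -78*(-11*sqrt(1 + 36*2) - 168) = -78*(-11*sqrt(1 + 72) - 168) = -78*(-11*sqrt(73) - 168) = -78*(-168 - 11*sqrt(73)) = 13104 + 858*sqrt(73)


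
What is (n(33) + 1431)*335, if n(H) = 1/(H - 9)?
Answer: 11505575/24 ≈ 4.7940e+5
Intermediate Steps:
n(H) = 1/(-9 + H)
(n(33) + 1431)*335 = (1/(-9 + 33) + 1431)*335 = (1/24 + 1431)*335 = (34345/24)*335 = 11505575/24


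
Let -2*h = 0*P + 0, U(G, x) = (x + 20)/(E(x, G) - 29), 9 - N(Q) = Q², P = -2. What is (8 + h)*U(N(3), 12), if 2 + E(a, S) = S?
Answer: -256/31 ≈ -8.2581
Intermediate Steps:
E(a, S) = -2 + S
N(Q) = 9 - Q²
U(G, x) = (20 + x)/(-31 + G) (U(G, x) = (x + 20)/((-2 + G) - 29) = (20 + x)/(-31 + G))
h = 0 (h = -(0*(-2) + 0)/2 = -(0 + 0)/2 = -½*0 = 0)
(8 + h)*U(N(3), 12) = (8 + 0)*((20 + 12)/(-31 + (9 - 1*3²))) = 8*(32/(-31 + (9 - 1*9))) = 8*(32/(-31 + (9 - 9))) = 8*(32/(-31 + 0)) = 8*(32/(-31)) = 8*(-1/31*32) = 8*(-32/31) = -256/31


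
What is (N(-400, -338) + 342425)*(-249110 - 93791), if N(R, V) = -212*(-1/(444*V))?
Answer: -26066768125813/222 ≈ -1.1742e+11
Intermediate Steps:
N(R, V) = 53/(111*V) (N(R, V) = -(-53)/(111*V) = 53/(111*V))
(N(-400, -338) + 342425)*(-249110 - 93791) = ((53/111)/(-338) + 342425)*(-249110 - 93791) = ((53/111)*(-1/338) + 342425)*(-342901) = (-53/37518 + 342425)*(-342901) = (12847101097/37518)*(-342901) = -26066768125813/222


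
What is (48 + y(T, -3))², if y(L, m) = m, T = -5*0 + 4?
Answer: 2025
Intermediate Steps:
T = 4 (T = 0 + 4 = 4)
(48 + y(T, -3))² = (48 - 3)² = 45² = 2025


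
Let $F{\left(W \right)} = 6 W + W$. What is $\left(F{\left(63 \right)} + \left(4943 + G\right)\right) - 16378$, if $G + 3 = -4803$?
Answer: $-15800$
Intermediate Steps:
$G = -4806$ ($G = -3 - 4803 = -4806$)
$F{\left(W \right)} = 7 W$
$\left(F{\left(63 \right)} + \left(4943 + G\right)\right) - 16378 = \left(7 \cdot 63 + \left(4943 - 4806\right)\right) - 16378 = \left(441 + 137\right) - 16378 = 578 - 16378 = -15800$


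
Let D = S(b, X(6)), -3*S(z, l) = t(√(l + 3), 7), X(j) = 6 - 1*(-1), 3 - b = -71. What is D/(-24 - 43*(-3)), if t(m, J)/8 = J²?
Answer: -56/45 ≈ -1.2444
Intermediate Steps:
b = 74 (b = 3 - 1*(-71) = 3 + 71 = 74)
X(j) = 7 (X(j) = 6 + 1 = 7)
t(m, J) = 8*J²
S(z, l) = -392/3 (S(z, l) = -8*7²/3 = -8*49/3 = -⅓*392 = -392/3)
D = -392/3 ≈ -130.67
D/(-24 - 43*(-3)) = -392/(3*(-24 - 43*(-3))) = -392/(3*(-24 + 129)) = -392/3/105 = -392/3*1/105 = -56/45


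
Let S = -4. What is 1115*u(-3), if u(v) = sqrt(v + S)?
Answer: 1115*I*sqrt(7) ≈ 2950.0*I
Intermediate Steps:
u(v) = sqrt(-4 + v) (u(v) = sqrt(v - 4) = sqrt(-4 + v))
1115*u(-3) = 1115*sqrt(-4 - 3) = 1115*sqrt(-7) = 1115*(I*sqrt(7)) = 1115*I*sqrt(7)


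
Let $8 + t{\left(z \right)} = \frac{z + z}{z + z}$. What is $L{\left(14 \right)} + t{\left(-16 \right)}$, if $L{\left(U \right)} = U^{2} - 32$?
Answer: $157$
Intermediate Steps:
$L{\left(U \right)} = -32 + U^{2}$ ($L{\left(U \right)} = U^{2} - 32 = -32 + U^{2}$)
$t{\left(z \right)} = -7$ ($t{\left(z \right)} = -8 + \frac{z + z}{z + z} = -8 + \frac{2 z}{2 z} = -8 + 2 z \frac{1}{2 z} = -8 + 1 = -7$)
$L{\left(14 \right)} + t{\left(-16 \right)} = \left(-32 + 14^{2}\right) - 7 = \left(-32 + 196\right) - 7 = 164 - 7 = 157$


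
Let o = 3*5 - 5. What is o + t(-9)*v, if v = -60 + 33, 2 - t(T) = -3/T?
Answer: -35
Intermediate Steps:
t(T) = 2 + 3/T (t(T) = 2 - (-3)/T = 2 + 3/T)
o = 10 (o = 15 - 5 = 10)
v = -27
o + t(-9)*v = 10 + (2 + 3/(-9))*(-27) = 10 + (2 + 3*(-⅑))*(-27) = 10 + (2 - ⅓)*(-27) = 10 + (5/3)*(-27) = 10 - 45 = -35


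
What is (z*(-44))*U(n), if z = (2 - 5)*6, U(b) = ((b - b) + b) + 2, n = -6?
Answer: -3168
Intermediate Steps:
U(b) = 2 + b (U(b) = (0 + b) + 2 = b + 2 = 2 + b)
z = -18 (z = -3*6 = -18)
(z*(-44))*U(n) = (-18*(-44))*(2 - 6) = 792*(-4) = -3168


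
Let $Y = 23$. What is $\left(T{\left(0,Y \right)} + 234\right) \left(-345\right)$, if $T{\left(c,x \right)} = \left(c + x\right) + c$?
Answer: $-88665$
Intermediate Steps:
$T{\left(c,x \right)} = x + 2 c$
$\left(T{\left(0,Y \right)} + 234\right) \left(-345\right) = \left(\left(23 + 2 \cdot 0\right) + 234\right) \left(-345\right) = \left(\left(23 + 0\right) + 234\right) \left(-345\right) = \left(23 + 234\right) \left(-345\right) = 257 \left(-345\right) = -88665$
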